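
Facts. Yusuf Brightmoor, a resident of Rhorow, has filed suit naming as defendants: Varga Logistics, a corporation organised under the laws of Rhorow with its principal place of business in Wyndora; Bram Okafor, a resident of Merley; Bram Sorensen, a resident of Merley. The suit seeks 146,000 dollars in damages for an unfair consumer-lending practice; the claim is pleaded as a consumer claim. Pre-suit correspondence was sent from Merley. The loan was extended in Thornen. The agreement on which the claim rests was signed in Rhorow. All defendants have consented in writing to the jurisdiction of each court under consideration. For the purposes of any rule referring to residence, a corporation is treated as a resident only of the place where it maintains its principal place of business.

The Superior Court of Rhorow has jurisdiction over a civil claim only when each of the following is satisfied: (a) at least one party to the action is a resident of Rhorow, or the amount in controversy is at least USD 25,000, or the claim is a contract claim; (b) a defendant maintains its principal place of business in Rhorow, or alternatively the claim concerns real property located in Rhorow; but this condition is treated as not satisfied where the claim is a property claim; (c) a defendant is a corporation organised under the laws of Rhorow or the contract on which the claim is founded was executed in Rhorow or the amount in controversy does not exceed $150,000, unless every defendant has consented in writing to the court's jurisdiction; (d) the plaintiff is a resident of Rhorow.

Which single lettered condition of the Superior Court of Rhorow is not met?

(b)

The Superior Court of Rhorow:
  (a) Yusuf Brightmoor resides in Rhorow, which satisfies one of the alternatives. Satisfied.
  (b) The corporate defendant(s) have their principal place of business in Wyndora, not Rhorow; the claim does not concern real property — none of the alternatives is met. Condition not met.
  (c) Varga Logistics is organised under the laws of Rhorow, so this disjunct is met. Met.
  (d) The plaintiff resides in Rhorow. Satisfied.
Only condition (b) fails.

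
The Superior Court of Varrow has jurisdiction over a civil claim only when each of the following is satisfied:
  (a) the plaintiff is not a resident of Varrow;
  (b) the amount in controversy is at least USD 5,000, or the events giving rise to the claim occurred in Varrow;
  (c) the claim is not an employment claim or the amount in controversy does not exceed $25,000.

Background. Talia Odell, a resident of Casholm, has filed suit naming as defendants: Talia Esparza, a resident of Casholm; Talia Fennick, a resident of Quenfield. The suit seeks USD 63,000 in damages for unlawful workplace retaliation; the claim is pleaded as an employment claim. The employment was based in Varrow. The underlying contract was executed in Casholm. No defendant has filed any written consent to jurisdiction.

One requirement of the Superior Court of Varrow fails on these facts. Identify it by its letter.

(c)

The Superior Court of Varrow:
  (a) The plaintiff resides in Casholm, which is not Varrow. Condition met.
  (b) The amount in controversy is $63,000, which meets the 5,000 dollars floor, so this disjunct is met. Condition met.
  (c) The claim is an employment claim; the amount in controversy is $63,000, above the 25,000 dollars ceiling — none of the alternatives is met. Fails.
Only condition (c) fails.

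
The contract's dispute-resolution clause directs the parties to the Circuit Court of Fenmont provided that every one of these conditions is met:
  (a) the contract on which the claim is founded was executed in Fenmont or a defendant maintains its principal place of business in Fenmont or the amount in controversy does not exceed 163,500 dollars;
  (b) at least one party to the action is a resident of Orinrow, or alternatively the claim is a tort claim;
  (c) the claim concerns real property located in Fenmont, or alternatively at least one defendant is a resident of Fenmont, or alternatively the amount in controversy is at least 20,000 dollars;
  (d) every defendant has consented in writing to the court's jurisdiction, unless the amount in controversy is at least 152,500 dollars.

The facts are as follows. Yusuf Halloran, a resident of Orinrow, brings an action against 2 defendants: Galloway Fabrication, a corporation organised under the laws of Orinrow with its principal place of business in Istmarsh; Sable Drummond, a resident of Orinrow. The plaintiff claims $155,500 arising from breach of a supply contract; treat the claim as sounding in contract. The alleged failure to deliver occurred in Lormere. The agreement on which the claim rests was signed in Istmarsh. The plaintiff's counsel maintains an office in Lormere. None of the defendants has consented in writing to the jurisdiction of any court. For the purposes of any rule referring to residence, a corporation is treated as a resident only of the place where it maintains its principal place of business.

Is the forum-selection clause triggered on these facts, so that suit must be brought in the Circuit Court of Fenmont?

Yes

The Circuit Court of Fenmont:
  (a) The amount in controversy is USD 155,500, within the 163,500 dollars ceiling, so this disjunct is met. Met.
  (b) Yusuf Halloran resides in Orinrow, so this disjunct is met. Satisfied.
  (c) The amount in controversy is 155,500 dollars, which meets the USD 20,000 floor — that alternative is enough. Satisfied.
  (d) No such written consent has been filed. However, the amount in controversy is USD 155,500, which meets the $152,500 floor, so the 'unless' proviso supplies this condition. Met.
  → Forum clause is triggered.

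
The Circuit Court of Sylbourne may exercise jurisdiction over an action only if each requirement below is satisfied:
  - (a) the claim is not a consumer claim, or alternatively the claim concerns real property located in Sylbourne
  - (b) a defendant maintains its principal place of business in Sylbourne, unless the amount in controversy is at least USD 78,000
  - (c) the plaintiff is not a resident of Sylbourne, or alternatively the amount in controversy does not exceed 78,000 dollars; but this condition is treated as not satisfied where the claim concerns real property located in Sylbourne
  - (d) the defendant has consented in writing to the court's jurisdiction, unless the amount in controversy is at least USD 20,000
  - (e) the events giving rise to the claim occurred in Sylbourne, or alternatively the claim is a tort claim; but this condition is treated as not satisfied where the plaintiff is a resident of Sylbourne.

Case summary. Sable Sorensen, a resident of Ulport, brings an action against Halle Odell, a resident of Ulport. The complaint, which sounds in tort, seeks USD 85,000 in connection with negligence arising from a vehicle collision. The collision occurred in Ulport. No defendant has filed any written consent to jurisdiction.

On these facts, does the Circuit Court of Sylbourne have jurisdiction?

Yes

The Circuit Court of Sylbourne:
  (a) The claim is a tort claim, not a consumer claim, so one alternative holds. Condition met.
  (b) No defendant is a corporation. But the amount in controversy is USD 85,000, which meets the $78,000 floor, and the 'unless' clause therefore excuses the requirement. Met.
  (c) The plaintiff resides in Ulport, which is not Sylbourne, so this disjunct is met. The exception is not triggered, since the claim does not concern real property. Met.
  (d) No such written consent has been filed. However, the amount in controversy is 85,000 dollars, which meets the $20,000 floor, so the 'unless' proviso supplies this condition. Condition met.
  (e) The claim is a tort claim, which satisfies one of the alternatives. And the carve-out is inapplicable — the plaintiff resides in Ulport, not Sylbourne. Condition met.
  → Every requirement is satisfied — jurisdiction.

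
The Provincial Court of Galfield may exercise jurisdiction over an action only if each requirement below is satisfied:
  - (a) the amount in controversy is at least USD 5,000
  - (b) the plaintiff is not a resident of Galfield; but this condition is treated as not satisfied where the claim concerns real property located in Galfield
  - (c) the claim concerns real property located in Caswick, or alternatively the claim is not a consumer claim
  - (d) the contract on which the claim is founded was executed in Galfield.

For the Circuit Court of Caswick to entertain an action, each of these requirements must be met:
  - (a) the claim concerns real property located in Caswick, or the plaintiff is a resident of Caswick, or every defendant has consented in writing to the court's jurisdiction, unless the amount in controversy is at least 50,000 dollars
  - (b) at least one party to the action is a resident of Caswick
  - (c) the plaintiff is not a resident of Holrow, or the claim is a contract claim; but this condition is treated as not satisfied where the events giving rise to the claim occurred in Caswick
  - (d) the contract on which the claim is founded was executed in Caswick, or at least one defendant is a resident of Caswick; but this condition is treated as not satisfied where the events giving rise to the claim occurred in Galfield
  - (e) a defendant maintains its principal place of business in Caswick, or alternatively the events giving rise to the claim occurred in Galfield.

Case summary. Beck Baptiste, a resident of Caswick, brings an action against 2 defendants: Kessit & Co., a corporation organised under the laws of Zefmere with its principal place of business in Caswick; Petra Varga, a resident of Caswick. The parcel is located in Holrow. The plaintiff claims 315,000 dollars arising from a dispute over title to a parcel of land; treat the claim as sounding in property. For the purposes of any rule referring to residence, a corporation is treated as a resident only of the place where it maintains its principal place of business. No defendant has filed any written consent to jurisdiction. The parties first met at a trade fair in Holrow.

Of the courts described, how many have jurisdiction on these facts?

The Provincial Court of Galfield:
  (a) The amount in controversy is $315,000, which meets the 5,000 dollars floor. Satisfied.
  (b) The plaintiff resides in Caswick, which is not Galfield. The carve-out does not apply: the property lies in Holrow, not Galfield. Met.
  (c) The claim is a property claim, not a consumer claim, so this disjunct is met. Satisfied.
  (d) No contract (and hence no place of execution) is alleged. Not satisfied.
  → No jurisdiction.
The Circuit Court of Caswick:
  (a) The plaintiff resides in Caswick, so this disjunct is met. Met.
  (b) Beck Baptiste resides in Caswick. Condition met.
  (c) The plaintiff resides in Caswick, which is not Holrow, so one alternative holds. The exception is not triggered, since the operative events occurred in Holrow, not Caswick. Condition met.
  (d) Kessit & Co. resides in Caswick, which satisfies one of the alternatives. The carve-out does not apply: the operative events occurred in Holrow, not Galfield. Condition met.
  (e) Kessit & Co. has its principal place of business in Caswick, so one alternative holds. Satisfied.
  → The court has jurisdiction.
Courts with jurisdiction: the Circuit Court of Caswick — 1 in total.

1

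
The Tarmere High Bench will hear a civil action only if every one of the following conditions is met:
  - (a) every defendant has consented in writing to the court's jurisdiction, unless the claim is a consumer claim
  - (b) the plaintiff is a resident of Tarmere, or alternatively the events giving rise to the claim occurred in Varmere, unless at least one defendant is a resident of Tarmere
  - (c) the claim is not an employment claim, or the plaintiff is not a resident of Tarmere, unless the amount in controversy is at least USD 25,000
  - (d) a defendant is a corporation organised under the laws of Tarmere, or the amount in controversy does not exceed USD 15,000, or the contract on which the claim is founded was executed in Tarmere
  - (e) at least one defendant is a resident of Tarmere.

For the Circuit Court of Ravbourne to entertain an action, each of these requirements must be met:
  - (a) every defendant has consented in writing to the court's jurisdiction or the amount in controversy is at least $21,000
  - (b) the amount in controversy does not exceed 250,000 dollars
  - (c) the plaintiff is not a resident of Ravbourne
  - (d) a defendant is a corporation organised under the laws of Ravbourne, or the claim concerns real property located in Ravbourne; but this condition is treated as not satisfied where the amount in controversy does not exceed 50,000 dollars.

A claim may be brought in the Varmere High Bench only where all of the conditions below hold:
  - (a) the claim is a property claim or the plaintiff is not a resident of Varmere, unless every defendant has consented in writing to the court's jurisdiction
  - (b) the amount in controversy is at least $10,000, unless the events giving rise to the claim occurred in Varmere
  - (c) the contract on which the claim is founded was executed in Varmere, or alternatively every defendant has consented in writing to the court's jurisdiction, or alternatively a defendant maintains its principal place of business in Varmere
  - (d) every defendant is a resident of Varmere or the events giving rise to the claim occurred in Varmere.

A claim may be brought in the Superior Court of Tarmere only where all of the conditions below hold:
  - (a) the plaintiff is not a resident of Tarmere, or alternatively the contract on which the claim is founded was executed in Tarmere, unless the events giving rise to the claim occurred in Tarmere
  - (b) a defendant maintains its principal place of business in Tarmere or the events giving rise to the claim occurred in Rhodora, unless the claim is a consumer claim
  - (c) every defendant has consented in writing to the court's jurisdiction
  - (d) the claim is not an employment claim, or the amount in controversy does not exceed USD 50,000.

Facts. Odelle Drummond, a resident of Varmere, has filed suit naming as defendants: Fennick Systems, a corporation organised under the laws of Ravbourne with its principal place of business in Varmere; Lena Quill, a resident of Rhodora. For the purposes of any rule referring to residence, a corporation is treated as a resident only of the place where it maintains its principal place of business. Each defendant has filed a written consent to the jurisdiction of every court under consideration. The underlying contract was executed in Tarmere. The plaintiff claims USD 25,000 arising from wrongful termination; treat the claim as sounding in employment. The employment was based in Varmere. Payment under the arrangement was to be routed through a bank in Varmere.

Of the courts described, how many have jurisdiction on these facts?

The Tarmere High Bench:
  (a) Every defendant has filed written consent. Condition met.
  (b) The operative events occurred in Varmere — that alternative is enough. Satisfied.
  (c) The plaintiff resides in Varmere, which is not Tarmere, so one alternative holds. Satisfied.
  (d) The contract was executed in Tarmere, which satisfies one of the alternatives. Met.
  (e) No defendant resides in Tarmere (they reside in Varmere, Rhodora). Not met.
  → No jurisdiction.
The Circuit Court of Ravbourne:
  (a) Every defendant has filed written consent, which satisfies one of the alternatives. Condition met.
  (b) The amount in controversy is USD 25,000, within the USD 250,000 ceiling. Condition met.
  (c) The plaintiff resides in Varmere, which is not Ravbourne. Satisfied.
  (d) Fennick Systems is organised under the laws of Ravbourne, which satisfies one of the alternatives. But the amount in controversy is USD 25,000, within the $50,000 ceiling, triggering the carve-out and defeating this condition. Condition not met.
  → Not every requirement is met — no jurisdiction.
The Varmere High Bench:
  (a) The claim is an employment claim, not a property claim; the plaintiff resides in Varmere — every alternative fails. But every defendant has filed written consent, and the 'unless' clause therefore excuses the requirement. Satisfied.
  (b) The amount in controversy is 25,000 dollars, which meets the USD 10,000 floor. Met.
  (c) Every defendant has filed written consent, which satisfies one of the alternatives. Satisfied.
  (d) The operative events occurred in Varmere, which satisfies one of the alternatives. Satisfied.
  → Every requirement is satisfied — jurisdiction.
The Superior Court of Tarmere:
  (a) The plaintiff resides in Varmere, which is not Tarmere, so one alternative holds. Met.
  (b) The corporate defendant(s) have their principal place of business in Varmere, not Tarmere; the operative events occurred in Varmere, not Rhodora — none of the alternatives is met. The proviso offers no rescue either, since the claim is an employment claim, not a consumer claim. Not met.
  (c) Every defendant has filed written consent. Met.
  (d) The amount in controversy is $25,000, within the 50,000 dollars ceiling, so one alternative holds. Satisfied.
  → At least one condition fails; no jurisdiction.
Courts with jurisdiction: the Varmere High Bench — 1 in total.

1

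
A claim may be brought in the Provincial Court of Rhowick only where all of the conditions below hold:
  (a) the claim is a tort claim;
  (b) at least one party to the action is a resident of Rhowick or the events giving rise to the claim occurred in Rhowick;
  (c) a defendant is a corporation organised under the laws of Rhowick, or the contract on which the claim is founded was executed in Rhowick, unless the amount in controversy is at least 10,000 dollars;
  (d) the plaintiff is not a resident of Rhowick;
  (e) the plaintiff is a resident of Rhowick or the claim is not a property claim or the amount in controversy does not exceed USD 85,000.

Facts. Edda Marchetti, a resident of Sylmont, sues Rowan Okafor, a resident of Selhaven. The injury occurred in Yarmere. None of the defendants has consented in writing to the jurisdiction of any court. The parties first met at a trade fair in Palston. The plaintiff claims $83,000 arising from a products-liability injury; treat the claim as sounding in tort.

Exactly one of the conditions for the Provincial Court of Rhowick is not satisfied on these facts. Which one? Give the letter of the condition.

The Provincial Court of Rhowick:
  (a) The claim is a tort claim. Satisfied.
  (b) No party resides in Rhowick; the operative events occurred in Yarmere, not Rhowick — every alternative fails. Not met.
  (c) No defendant is a corporation; no contract (and hence no place of execution) is alleged — every alternative fails. However, the amount in controversy is $83,000, which meets the $10,000 floor, so the 'unless' proviso supplies this condition. Condition met.
  (d) The plaintiff resides in Sylmont, which is not Rhowick. Satisfied.
  (e) The claim is a tort claim, not a property claim, so this disjunct is met. Met.
Only condition (b) fails.

(b)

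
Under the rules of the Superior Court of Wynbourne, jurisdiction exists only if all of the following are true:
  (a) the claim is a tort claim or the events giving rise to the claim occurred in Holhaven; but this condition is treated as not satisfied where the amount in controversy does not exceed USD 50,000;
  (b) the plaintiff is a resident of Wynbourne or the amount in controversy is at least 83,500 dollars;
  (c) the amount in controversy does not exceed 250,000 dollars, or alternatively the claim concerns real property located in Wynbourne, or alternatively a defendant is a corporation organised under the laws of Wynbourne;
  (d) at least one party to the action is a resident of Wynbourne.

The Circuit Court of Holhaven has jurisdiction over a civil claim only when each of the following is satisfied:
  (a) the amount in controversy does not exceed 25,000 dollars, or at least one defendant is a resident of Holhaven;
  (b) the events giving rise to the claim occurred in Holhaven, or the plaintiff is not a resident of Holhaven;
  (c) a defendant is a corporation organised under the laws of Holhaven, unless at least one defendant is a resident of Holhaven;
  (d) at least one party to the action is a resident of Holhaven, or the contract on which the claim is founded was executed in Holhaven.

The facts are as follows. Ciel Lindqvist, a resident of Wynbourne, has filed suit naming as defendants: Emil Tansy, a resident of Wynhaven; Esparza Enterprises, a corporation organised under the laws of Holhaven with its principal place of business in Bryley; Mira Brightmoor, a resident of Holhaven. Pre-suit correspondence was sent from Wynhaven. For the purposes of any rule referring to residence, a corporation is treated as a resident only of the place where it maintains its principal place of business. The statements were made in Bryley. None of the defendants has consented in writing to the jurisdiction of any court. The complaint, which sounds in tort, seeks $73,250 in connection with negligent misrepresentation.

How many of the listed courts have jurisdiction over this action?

2

The Superior Court of Wynbourne:
  (a) The claim is a tort claim — that alternative is enough. The carve-out does not apply: the amount in controversy is USD 73,250, above the $50,000 ceiling. Condition met.
  (b) The plaintiff resides in Wynbourne, so one alternative holds. Satisfied.
  (c) The amount in controversy is $73,250, within the 250,000 dollars ceiling, so this disjunct is met. Met.
  (d) Ciel Lindqvist resides in Wynbourne. Satisfied.
  → The court has jurisdiction.
The Circuit Court of Holhaven:
  (a) Mira Brightmoor resides in Holhaven, so one alternative holds. Met.
  (b) The plaintiff resides in Wynbourne, which is not Holhaven, which satisfies one of the alternatives. Satisfied.
  (c) Esparza Enterprises is organised under the laws of Holhaven. Satisfied.
  (d) Mira Brightmoor resides in Holhaven, so one alternative holds. Met.
  → Every requirement is satisfied — jurisdiction.
Courts with jurisdiction: the Superior Court of Wynbourne, the Circuit Court of Holhaven — 2 in total.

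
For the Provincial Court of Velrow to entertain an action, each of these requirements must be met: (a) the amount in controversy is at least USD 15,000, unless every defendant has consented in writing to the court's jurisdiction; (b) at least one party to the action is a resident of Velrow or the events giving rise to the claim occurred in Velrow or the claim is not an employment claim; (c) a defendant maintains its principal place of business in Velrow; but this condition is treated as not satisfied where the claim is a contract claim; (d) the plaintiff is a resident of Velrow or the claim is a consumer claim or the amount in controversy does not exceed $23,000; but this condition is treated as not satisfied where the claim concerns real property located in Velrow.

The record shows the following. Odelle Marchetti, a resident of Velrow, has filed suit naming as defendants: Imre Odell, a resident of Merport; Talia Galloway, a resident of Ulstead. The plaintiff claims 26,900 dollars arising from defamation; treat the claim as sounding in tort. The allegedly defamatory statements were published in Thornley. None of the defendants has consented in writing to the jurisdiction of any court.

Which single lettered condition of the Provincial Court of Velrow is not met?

(c)

The Provincial Court of Velrow:
  (a) The amount in controversy is USD 26,900, which meets the $15,000 floor. Satisfied.
  (b) Odelle Marchetti resides in Velrow, so this disjunct is met. Met.
  (c) No defendant is a corporation. Fails.
  (d) The plaintiff resides in Velrow — that alternative is enough. The exception is not triggered, since the claim does not concern real property. Condition met.
Only condition (c) fails.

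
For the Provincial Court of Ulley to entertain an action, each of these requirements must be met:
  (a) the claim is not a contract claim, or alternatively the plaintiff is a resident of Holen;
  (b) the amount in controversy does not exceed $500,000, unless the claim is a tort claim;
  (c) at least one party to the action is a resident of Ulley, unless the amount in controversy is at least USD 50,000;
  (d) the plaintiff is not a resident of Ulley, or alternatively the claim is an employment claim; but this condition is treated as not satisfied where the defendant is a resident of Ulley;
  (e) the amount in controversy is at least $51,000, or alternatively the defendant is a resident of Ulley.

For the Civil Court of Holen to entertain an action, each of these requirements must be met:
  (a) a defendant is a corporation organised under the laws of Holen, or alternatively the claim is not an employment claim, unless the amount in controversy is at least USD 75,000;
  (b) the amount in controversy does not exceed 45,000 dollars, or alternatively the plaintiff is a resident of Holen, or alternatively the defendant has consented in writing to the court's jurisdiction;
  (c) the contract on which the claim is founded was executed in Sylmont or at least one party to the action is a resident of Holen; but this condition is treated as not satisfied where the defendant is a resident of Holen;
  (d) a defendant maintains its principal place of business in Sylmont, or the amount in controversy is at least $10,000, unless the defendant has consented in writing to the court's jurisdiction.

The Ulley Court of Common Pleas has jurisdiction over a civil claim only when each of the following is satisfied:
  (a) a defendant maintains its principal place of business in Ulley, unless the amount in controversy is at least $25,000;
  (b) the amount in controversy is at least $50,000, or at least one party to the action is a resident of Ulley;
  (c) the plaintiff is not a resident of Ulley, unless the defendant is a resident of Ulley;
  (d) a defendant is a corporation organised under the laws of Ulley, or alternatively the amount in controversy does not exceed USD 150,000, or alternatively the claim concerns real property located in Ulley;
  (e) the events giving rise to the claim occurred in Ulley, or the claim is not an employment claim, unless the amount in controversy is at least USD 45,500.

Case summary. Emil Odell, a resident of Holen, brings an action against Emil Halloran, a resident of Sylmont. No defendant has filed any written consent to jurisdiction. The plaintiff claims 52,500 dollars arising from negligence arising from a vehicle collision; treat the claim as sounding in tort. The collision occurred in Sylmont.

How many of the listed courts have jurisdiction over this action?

The Provincial Court of Ulley:
  (a) The claim is a tort claim, not a contract claim, so this disjunct is met. Met.
  (b) The amount in controversy is USD 52,500, within the $500,000 ceiling. Condition met.
  (c) No party resides in Ulley. However, the amount in controversy is USD 52,500, which meets the USD 50,000 floor, so the 'unless' proviso supplies this condition. Met.
  (d) The plaintiff resides in Holen, which is not Ulley, which satisfies one of the alternatives. The exception is not triggered, since the defendant resides in Sylmont, not Ulley. Condition met.
  (e) The amount in controversy is 52,500 dollars, which meets the $51,000 floor, so this disjunct is met. Met.
  → Jurisdiction lies.
The Civil Court of Holen:
  (a) The claim is a tort claim, not an employment claim, so this disjunct is met. Met.
  (b) The plaintiff resides in Holen, so one alternative holds. Condition met.
  (c) Emil Odell resides in Holen, which satisfies one of the alternatives. The exception is not triggered, since the defendant resides in Sylmont, not Holen. Satisfied.
  (d) The amount in controversy is USD 52,500, which meets the USD 10,000 floor — that alternative is enough. Satisfied.
  → Every requirement is satisfied — jurisdiction.
The Ulley Court of Common Pleas:
  (a) No defendant is a corporation. The proviso rescues it, though: the amount in controversy is 52,500 dollars, which meets the $25,000 floor. Met.
  (b) The amount in controversy is $52,500, which meets the 50,000 dollars floor, so one alternative holds. Met.
  (c) The plaintiff resides in Holen, which is not Ulley. Met.
  (d) The amount in controversy is $52,500, within the USD 150,000 ceiling, so one alternative holds. Met.
  (e) The claim is a tort claim, not an employment claim, which satisfies one of the alternatives. Met.
  → All conditions met; jurisdiction exists.
Courts with jurisdiction: the Provincial Court of Ulley, the Civil Court of Holen, the Ulley Court of Common Pleas — 3 in total.

3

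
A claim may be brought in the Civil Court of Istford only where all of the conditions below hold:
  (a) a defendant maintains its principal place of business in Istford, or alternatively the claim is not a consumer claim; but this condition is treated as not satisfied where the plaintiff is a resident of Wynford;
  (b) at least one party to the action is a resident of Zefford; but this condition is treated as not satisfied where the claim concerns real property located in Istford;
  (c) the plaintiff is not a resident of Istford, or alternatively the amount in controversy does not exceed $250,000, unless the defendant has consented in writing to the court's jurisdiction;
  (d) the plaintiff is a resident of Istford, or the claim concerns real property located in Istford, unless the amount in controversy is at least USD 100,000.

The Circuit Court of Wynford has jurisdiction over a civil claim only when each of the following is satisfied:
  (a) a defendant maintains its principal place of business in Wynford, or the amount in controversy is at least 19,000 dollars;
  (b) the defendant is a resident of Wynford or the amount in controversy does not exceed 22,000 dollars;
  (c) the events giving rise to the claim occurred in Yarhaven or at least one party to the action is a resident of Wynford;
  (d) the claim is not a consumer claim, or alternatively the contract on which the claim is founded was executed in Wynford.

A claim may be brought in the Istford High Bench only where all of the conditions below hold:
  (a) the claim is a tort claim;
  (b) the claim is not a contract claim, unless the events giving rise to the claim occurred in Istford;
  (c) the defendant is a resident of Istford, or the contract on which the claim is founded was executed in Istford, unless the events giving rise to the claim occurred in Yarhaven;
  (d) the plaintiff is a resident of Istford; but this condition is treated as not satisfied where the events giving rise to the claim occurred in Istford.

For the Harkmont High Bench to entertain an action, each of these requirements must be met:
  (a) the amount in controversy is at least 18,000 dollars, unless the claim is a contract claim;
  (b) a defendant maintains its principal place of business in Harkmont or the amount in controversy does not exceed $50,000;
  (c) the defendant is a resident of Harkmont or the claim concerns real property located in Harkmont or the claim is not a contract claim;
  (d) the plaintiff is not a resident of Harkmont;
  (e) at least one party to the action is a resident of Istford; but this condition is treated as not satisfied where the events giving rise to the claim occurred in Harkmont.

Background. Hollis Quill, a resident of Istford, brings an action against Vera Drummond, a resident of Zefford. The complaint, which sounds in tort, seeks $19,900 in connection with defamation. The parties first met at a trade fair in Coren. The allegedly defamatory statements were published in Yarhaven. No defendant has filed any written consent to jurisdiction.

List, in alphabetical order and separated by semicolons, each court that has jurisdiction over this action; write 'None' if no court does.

the Circuit Court of Wynford; the Civil Court of Istford; the Harkmont High Bench; the Istford High Bench

The Civil Court of Istford:
  (a) The claim is a tort claim, not a consumer claim, which satisfies one of the alternatives. The carve-out does not apply: the plaintiff resides in Istford, not Wynford. Satisfied.
  (b) Vera Drummond resides in Zefford. The exception is not triggered, since the claim does not concern real property. Satisfied.
  (c) The amount in controversy is 19,900 dollars, within the 250,000 dollars ceiling, so one alternative holds. Met.
  (d) The plaintiff resides in Istford, so one alternative holds. Satisfied.
  → The court has jurisdiction.
The Circuit Court of Wynford:
  (a) The amount in controversy is $19,900, which meets the USD 19,000 floor, so one alternative holds. Satisfied.
  (b) The amount in controversy is USD 19,900, within the USD 22,000 ceiling — that alternative is enough. Satisfied.
  (c) The operative events occurred in Yarhaven — that alternative is enough. Condition met.
  (d) The claim is a tort claim, not a consumer claim, so one alternative holds. Met.
  → The court has jurisdiction.
The Istford High Bench:
  (a) The claim is a tort claim. Satisfied.
  (b) The claim is a tort claim, not a contract claim. Met.
  (c) The defendant resides in Zefford, not Istford; no contract (and hence no place of execution) is alleged — every alternative fails. But the operative events occurred in Yarhaven, and the 'unless' clause therefore excuses the requirement. Condition met.
  (d) The plaintiff resides in Istford. The carve-out does not apply: the operative events occurred in Yarhaven, not Istford. Satisfied.
  → Jurisdiction lies.
The Harkmont High Bench:
  (a) The amount in controversy is $19,900, which meets the 18,000 dollars floor. Satisfied.
  (b) The amount in controversy is 19,900 dollars, within the $50,000 ceiling, so this disjunct is met. Satisfied.
  (c) The claim is a tort claim, not a contract claim, so this disjunct is met. Met.
  (d) The plaintiff resides in Istford, which is not Harkmont. Met.
  (e) Hollis Quill resides in Istford. And the carve-out is inapplicable — the operative events occurred in Yarhaven, not Harkmont. Condition met.
  → All conditions met; jurisdiction exists.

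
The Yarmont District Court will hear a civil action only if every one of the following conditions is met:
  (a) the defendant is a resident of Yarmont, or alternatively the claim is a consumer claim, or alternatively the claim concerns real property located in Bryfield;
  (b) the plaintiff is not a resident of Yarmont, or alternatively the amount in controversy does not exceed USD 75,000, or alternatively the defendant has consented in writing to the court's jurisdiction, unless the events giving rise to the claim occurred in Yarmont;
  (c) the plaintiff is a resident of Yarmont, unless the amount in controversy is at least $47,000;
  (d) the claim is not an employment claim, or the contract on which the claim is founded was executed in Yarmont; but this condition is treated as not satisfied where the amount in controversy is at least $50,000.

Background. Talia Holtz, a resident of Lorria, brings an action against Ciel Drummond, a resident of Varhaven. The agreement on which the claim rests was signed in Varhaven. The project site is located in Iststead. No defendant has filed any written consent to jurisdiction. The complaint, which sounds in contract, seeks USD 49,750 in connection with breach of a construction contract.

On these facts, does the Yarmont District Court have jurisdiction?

No

The Yarmont District Court:
  (a) The defendant resides in Varhaven, not Yarmont; the claim is a contract claim, not a consumer claim; the claim does not concern real property — no alternative holds. Not satisfied.
  (b) The plaintiff resides in Lorria, which is not Yarmont — that alternative is enough. Met.
  (c) The plaintiff resides in Lorria, not Yarmont. The proviso rescues it, though: the amount in controversy is $49,750, which meets the USD 47,000 floor. Met.
  (d) The claim is a contract claim, not an employment claim, which satisfies one of the alternatives. And the carve-out is inapplicable — the amount in controversy is USD 49,750, below the 50,000 dollars floor. Met.
  → The court lacks jurisdiction.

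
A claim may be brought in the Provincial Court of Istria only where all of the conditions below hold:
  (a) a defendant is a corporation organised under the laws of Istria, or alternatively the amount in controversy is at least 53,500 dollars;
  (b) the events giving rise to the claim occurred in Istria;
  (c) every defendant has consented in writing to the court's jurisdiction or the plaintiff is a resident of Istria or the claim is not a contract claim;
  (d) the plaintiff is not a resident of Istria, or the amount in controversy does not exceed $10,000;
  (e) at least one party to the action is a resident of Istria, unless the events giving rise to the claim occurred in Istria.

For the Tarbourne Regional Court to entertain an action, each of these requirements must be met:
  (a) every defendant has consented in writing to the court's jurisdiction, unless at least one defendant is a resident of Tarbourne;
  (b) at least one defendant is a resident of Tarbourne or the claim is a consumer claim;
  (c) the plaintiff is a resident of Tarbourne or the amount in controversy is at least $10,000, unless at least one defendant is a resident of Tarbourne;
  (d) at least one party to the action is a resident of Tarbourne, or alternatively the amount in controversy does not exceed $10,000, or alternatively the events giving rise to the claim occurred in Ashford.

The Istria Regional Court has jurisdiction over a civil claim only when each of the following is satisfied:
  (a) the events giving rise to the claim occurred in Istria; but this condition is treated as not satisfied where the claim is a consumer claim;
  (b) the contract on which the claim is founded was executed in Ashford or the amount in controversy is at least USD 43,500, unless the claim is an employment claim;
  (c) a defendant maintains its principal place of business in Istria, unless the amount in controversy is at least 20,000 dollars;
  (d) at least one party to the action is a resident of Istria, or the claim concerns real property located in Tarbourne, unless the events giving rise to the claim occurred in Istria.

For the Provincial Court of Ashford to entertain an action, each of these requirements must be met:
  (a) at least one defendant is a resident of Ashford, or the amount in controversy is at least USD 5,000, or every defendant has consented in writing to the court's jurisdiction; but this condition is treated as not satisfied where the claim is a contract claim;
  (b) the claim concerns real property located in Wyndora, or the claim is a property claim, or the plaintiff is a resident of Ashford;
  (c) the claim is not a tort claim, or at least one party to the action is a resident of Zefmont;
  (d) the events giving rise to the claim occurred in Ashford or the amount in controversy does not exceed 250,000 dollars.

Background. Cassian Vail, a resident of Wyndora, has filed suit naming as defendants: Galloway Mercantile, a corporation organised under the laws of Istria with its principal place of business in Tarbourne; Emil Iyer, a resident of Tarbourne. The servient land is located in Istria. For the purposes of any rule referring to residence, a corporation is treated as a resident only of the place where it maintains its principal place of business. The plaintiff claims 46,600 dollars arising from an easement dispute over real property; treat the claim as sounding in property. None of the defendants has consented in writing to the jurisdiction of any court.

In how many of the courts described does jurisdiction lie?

The Provincial Court of Istria:
  (a) Galloway Mercantile is organised under the laws of Istria, so this disjunct is met. Condition met.
  (b) The operative events occurred in Istria. Met.
  (c) The claim is a property claim, not a contract claim, so one alternative holds. Satisfied.
  (d) The plaintiff resides in Wyndora, which is not Istria, so this disjunct is met. Satisfied.
  (e) No party resides in Istria. The proviso rescues it, though: the operative events occurred in Istria. Condition met.
  → The court has jurisdiction.
The Tarbourne Regional Court:
  (a) No such written consent has been filed. However, Galloway Mercantile resides in Tarbourne, so the 'unless' proviso supplies this condition. Condition met.
  (b) Galloway Mercantile resides in Tarbourne, so this disjunct is met. Condition met.
  (c) The amount in controversy is $46,600, which meets the $10,000 floor, so this disjunct is met. Satisfied.
  (d) Galloway Mercantile resides in Tarbourne, so one alternative holds. Satisfied.
  → Every requirement is satisfied — jurisdiction.
The Istria Regional Court:
  (a) The operative events occurred in Istria. The carve-out does not apply: the claim is a property claim, not a consumer claim. Met.
  (b) The amount in controversy is $46,600, which meets the USD 43,500 floor, so one alternative holds. Met.
  (c) The corporate defendant(s) have their principal place of business in Tarbourne, not Istria. But the amount in controversy is USD 46,600, which meets the $20,000 floor, and the 'unless' clause therefore excuses the requirement. Met.
  (d) No party resides in Istria; the property lies in Istria, not Tarbourne — no alternative holds. The proviso rescues it, though: the operative events occurred in Istria. Condition met.
  → Every requirement is satisfied — jurisdiction.
The Provincial Court of Ashford:
  (a) The amount in controversy is USD 46,600, which meets the USD 5,000 floor, which satisfies one of the alternatives. The exception is not triggered, since the claim is a property claim, not a contract claim. Met.
  (b) The claim is a property claim, which satisfies one of the alternatives. Met.
  (c) The claim is a property claim, not a tort claim, so this disjunct is met. Met.
  (d) The amount in controversy is $46,600, within the 250,000 dollars ceiling, so one alternative holds. Satisfied.
  → Every requirement is satisfied — jurisdiction.
Courts with jurisdiction: the Provincial Court of Istria, the Tarbourne Regional Court, the Istria Regional Court, the Provincial Court of Ashford — 4 in total.

4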